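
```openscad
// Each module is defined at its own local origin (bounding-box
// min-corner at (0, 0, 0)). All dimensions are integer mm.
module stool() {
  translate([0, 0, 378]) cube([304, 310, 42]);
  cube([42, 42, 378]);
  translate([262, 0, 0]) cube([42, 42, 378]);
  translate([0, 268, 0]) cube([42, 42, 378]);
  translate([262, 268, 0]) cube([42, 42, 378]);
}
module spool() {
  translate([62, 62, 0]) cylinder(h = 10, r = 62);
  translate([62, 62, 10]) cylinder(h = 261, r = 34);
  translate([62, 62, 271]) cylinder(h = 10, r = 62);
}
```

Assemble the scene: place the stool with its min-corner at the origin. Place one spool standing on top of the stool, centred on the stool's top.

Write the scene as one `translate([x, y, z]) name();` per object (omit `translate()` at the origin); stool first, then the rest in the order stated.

stool();
translate([90, 93, 420]) spool();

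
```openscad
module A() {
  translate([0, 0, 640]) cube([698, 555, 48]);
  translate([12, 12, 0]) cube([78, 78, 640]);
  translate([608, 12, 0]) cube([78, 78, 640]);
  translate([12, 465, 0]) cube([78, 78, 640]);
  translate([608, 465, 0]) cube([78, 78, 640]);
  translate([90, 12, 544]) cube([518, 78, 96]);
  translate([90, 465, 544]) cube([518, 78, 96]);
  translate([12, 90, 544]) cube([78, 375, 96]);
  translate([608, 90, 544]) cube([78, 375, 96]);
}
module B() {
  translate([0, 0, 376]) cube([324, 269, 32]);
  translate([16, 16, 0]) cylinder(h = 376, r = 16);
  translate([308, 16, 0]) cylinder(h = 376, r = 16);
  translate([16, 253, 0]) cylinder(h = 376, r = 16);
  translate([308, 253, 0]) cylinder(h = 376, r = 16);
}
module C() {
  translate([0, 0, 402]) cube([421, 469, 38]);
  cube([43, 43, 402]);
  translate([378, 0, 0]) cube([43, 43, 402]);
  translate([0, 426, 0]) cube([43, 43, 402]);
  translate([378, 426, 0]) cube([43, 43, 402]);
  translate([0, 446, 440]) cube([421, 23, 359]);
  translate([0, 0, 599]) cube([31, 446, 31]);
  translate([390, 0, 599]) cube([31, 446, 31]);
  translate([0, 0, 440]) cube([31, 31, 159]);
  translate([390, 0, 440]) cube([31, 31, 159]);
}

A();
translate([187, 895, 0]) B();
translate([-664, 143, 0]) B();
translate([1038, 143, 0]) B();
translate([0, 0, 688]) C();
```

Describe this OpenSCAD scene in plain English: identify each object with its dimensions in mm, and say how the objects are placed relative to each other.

A is a rectangular dining table. The top is 698×555×48 mm with its upper surface at z = 688 mm. It stands on four 78×78 mm square legs, each inset 12 mm from the nearest pair of top edges, running from the floor to the underside of the top. Four apron rails, 78 mm thick and 96 mm tall, run between adjacent legs with their top edges flush with the underside of the top and their outer faces flush with the legs' outer faces.

B is a simple wooden stool: a rectangular seat 324 mm (x) by 269 mm (y), 32 mm thick, top face at z = 408 mm, on four round legs, each 32 mm in diameter. The legs rest on z = 0, each leg's axis is inset half a diameter from the nearest pair of seat edges (so the leg's bounding box is flush with the corner).

C is a chair: 421×469 mm seat, 38 mm thick, top at z = 440 mm, on four 43 mm square corner legs flush with the seat edges. A 23 mm thick backrest slab spans the full seat width, extending 359 mm above the seat top, its back face flush with the seat's +y edge. Two armrests of 31×31 mm section run along each side from the seat's front edge to the front of the backrest, top faces 190 mm above the seat top and outer faces flush with the seat's x-edges; a 31×31 mm post under the front of each armrest stands on the seat at the front corner.

Three stools sit around the table at the +y, −x, +x sides. The chair is on top of the table.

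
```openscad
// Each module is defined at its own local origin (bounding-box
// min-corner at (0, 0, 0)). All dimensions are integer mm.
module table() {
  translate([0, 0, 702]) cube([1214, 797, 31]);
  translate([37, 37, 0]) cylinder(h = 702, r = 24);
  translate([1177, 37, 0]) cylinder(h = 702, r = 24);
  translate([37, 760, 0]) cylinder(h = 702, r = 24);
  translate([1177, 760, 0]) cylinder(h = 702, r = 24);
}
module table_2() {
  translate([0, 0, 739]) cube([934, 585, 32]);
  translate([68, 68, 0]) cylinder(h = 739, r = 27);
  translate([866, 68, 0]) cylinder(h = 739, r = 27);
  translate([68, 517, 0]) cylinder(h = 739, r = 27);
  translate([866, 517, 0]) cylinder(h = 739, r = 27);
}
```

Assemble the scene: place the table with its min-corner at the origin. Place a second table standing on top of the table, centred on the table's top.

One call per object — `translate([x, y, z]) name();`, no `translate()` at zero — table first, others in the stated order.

table();
translate([140, 106, 733]) table_2();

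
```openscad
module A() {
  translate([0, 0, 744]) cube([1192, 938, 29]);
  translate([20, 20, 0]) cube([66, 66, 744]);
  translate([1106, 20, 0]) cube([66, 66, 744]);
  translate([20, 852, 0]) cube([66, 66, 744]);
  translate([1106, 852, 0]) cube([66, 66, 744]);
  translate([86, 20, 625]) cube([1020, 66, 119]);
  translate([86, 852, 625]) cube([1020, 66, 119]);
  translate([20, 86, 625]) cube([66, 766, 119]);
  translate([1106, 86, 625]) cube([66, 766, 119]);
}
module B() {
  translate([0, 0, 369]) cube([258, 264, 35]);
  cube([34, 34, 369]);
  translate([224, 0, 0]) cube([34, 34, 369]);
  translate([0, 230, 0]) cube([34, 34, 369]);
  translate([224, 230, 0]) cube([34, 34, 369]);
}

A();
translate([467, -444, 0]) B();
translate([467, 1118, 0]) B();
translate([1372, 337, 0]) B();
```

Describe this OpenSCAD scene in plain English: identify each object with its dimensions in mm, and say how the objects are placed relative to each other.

A is a rectangular dining table. The top is 1192×938×29 mm with its upper surface at z = 773 mm. It stands on four 66×66 mm square legs, each inset 20 mm from the nearest pair of top edges, running from the floor to the underside of the top. Four apron rails, 66 mm thick and 119 mm tall, run between adjacent legs with their top edges flush with the underside of the top and their outer faces flush with the legs' outer faces.

B is a four-legged stool. The seat is 258×264 mm, 35 mm thick, top at z = 404 mm. It stands on four square legs, each 34×34 mm in cross-section, from z = 0 to the seat underside, each flush with a corner of the seat.

Three stools sit around the table at the −y, +y, +x sides.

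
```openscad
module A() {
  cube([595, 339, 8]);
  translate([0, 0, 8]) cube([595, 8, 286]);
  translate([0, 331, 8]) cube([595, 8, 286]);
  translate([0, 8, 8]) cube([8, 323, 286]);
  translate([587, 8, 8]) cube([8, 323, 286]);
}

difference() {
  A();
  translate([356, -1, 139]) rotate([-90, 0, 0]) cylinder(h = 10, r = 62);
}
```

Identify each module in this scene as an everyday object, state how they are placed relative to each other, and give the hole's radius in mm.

The subtracted cylinder has r = 62 mm.

A is an open box. The open box has a circular hole through its front wall. The hole's radius is 62 mm.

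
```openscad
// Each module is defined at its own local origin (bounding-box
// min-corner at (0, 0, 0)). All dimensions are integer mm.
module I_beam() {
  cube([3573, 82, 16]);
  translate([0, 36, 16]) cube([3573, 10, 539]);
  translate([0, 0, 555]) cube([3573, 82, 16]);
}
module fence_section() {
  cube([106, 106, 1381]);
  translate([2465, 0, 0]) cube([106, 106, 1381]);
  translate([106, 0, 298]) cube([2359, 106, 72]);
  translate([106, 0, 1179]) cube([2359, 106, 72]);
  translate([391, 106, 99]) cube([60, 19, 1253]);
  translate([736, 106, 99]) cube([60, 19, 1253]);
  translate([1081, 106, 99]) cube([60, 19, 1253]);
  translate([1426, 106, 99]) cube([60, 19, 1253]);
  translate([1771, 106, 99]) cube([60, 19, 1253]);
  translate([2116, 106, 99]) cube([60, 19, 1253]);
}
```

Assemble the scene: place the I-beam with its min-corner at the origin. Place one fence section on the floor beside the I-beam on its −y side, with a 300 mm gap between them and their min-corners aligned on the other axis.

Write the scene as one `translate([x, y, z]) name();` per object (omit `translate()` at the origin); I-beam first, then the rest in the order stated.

I_beam();
translate([0, -425, 0]) fence_section();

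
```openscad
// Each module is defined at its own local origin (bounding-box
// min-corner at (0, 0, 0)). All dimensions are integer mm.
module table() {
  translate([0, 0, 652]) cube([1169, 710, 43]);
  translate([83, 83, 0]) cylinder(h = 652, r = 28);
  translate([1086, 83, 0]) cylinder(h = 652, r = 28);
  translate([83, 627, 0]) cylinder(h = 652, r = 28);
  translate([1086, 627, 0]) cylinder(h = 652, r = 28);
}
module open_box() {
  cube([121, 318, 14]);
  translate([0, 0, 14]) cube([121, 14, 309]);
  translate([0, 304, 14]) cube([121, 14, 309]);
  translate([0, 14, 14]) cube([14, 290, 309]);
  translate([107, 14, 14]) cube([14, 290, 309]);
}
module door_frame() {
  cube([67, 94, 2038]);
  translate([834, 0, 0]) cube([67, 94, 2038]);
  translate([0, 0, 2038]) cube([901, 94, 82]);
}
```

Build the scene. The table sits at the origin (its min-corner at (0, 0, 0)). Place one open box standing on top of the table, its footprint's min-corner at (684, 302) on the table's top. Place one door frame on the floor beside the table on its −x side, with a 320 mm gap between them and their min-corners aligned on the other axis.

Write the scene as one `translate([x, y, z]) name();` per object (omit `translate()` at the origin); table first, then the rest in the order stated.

table();
translate([684, 302, 695]) open_box();
translate([-1221, 0, 0]) door_frame();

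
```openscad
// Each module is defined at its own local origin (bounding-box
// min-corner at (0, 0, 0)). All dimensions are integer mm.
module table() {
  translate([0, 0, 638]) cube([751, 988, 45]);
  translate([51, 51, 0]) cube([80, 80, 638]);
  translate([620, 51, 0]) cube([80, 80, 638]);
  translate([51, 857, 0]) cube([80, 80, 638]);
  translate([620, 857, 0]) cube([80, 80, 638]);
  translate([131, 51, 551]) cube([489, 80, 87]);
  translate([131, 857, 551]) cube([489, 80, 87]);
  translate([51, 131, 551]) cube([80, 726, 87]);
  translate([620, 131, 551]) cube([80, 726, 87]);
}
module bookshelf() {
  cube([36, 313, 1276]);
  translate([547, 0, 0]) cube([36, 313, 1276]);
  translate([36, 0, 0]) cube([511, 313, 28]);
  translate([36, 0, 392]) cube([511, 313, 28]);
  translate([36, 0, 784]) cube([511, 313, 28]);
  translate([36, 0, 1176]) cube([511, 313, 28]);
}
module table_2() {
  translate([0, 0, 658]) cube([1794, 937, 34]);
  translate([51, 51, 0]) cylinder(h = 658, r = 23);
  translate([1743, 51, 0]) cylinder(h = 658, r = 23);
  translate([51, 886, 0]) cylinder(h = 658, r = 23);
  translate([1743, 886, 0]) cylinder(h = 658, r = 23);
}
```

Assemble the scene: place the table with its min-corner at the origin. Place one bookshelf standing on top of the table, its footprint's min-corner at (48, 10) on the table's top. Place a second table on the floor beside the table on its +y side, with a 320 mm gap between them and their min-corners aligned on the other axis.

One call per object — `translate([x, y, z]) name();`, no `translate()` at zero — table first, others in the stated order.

table();
translate([48, 10, 683]) bookshelf();
translate([0, 1308, 0]) table_2();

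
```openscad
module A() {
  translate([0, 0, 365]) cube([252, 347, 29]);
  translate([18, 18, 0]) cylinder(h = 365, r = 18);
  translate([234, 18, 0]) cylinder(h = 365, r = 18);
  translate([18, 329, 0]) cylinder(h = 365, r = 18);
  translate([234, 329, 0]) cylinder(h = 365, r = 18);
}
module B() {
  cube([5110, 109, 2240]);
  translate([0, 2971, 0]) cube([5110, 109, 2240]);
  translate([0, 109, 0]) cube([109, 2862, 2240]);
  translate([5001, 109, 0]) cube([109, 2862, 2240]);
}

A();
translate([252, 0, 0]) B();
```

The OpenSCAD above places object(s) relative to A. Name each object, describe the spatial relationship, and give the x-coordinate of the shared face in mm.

The stool's +x face and the house frame's −x face are both at x = 252 mm.

A is a stool. B is a house frame. The house frame is against the stool's +x side, with their −y faces flush. The x-coordinate of the shared face is 252 mm.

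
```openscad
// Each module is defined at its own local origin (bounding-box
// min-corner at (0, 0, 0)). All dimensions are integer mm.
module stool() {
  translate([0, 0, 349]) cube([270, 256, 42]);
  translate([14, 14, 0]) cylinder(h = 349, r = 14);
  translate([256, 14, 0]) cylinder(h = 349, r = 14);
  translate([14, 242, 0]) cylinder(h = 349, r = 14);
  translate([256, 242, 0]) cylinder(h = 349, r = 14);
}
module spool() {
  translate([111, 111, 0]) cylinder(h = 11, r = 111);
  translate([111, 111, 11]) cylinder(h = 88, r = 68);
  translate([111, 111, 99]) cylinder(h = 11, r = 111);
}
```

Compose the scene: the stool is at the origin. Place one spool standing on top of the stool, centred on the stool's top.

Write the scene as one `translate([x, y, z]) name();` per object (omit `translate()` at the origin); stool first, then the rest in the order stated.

stool();
translate([24, 17, 391]) spool();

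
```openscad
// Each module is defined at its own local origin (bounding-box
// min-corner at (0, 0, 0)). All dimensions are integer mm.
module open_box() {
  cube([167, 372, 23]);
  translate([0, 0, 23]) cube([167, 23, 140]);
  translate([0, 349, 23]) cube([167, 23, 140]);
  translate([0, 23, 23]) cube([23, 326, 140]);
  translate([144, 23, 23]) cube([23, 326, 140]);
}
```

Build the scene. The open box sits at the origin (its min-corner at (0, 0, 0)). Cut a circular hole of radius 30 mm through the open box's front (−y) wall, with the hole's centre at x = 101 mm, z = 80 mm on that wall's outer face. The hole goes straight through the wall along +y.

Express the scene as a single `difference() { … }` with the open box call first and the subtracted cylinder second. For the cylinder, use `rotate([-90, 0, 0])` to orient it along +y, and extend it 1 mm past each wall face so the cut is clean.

difference() {
  open_box();
  translate([101, -1, 80]) rotate([-90, 0, 0]) cylinder(h = 25, r = 30);
}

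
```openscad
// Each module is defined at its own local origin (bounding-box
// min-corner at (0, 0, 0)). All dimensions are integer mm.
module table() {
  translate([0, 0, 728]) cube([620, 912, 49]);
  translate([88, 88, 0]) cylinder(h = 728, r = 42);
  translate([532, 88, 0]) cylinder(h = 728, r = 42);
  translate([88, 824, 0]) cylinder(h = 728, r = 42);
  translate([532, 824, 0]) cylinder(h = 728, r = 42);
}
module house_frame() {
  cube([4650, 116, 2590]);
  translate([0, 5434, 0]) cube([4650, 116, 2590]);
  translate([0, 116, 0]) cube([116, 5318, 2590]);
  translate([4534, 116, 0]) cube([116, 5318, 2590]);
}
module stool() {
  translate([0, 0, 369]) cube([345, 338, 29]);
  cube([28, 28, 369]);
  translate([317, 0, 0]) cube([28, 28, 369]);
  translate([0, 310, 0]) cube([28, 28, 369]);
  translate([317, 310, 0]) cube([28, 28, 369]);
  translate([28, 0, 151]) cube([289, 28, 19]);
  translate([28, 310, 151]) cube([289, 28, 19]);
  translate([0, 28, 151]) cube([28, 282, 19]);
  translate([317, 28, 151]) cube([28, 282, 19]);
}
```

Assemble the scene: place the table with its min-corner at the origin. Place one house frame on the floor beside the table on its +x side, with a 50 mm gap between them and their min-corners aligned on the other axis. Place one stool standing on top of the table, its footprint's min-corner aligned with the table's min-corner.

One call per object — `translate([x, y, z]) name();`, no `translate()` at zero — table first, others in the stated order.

table();
translate([670, 0, 0]) house_frame();
translate([0, 0, 777]) stool();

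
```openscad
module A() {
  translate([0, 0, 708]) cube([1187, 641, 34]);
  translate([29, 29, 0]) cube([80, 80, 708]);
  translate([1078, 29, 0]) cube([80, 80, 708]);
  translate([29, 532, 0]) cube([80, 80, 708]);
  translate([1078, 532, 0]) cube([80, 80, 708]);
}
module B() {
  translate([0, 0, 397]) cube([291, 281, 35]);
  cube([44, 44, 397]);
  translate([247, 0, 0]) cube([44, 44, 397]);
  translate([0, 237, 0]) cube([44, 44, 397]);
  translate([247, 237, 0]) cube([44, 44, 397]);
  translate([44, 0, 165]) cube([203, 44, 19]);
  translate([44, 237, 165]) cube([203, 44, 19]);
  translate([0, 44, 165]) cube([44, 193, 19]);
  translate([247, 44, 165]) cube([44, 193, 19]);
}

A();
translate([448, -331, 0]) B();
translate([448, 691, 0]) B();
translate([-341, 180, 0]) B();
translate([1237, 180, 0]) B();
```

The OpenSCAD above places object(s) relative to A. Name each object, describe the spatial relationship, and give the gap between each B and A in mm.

Each stool's nearest face is 50 mm from the table's bounding box.

A is a table. B is a stool. Four stools sit around the table at the −y, +y, −x, +x sides. The gap between each stool and the table is 50 mm.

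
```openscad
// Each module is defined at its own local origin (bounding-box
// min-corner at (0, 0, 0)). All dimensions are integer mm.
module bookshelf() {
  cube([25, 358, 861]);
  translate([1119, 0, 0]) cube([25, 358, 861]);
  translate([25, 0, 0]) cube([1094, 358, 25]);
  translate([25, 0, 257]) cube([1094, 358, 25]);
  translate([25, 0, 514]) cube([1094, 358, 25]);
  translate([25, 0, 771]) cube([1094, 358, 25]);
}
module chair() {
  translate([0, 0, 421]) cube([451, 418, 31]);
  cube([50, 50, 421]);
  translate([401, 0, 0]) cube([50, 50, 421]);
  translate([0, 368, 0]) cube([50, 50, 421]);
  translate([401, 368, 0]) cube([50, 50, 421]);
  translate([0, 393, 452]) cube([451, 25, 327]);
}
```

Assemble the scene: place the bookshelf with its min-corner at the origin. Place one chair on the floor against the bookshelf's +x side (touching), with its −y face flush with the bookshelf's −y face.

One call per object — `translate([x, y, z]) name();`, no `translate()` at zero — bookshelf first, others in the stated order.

bookshelf();
translate([1144, 0, 0]) chair();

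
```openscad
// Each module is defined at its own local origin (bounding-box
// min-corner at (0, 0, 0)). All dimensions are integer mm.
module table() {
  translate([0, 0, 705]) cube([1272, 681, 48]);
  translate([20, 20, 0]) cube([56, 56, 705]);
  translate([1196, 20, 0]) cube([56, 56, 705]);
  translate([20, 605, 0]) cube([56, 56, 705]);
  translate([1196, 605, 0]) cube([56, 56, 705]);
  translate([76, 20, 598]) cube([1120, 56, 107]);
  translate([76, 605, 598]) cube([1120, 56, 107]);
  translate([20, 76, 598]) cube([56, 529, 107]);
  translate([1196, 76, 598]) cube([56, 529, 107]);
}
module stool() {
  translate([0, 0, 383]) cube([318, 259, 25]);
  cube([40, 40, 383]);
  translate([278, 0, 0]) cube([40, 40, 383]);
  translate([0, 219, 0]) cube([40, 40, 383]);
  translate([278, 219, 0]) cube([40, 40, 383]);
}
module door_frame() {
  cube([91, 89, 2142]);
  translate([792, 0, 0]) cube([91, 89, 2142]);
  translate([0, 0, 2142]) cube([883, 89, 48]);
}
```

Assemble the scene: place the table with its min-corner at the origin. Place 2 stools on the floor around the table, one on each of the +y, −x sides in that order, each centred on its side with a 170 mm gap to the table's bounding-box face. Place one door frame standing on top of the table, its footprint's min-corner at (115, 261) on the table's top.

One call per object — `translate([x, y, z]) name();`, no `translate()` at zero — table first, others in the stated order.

table();
translate([477, 851, 0]) stool();
translate([-488, 211, 0]) stool();
translate([115, 261, 753]) door_frame();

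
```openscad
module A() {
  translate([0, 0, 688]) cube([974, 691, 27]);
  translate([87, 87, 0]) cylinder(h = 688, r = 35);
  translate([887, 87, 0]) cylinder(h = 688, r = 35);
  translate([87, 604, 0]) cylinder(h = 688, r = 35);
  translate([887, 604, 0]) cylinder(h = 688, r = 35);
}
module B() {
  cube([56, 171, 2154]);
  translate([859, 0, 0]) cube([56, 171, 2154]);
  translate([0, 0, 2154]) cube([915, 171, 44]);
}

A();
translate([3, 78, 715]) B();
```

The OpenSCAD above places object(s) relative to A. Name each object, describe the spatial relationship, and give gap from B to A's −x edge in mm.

A is a table. B is a door frame. The door frame is on top of the table. The gap from the door frame to the table's −x edge is 3 mm.

The door frame's min-x is at 3; the table's min-x is 0; gap = 3 mm.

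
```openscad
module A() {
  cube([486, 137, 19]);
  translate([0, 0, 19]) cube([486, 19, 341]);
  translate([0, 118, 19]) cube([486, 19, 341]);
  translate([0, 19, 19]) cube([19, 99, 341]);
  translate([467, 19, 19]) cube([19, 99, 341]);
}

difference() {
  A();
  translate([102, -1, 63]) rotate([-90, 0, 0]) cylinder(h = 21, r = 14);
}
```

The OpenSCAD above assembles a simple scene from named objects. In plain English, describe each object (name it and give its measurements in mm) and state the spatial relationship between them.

A is an open storage box with external size 486×137×360 mm and wall thickness 19 mm (the base is also 19 mm thick). The base covers the whole footprint; the four walls stand on the base, with the y-facing walls full-width and the x-facing walls fitting between their inner faces.

The open box has a circular hole of radius 14 mm through its front wall, centred at (x = 102, z = 63).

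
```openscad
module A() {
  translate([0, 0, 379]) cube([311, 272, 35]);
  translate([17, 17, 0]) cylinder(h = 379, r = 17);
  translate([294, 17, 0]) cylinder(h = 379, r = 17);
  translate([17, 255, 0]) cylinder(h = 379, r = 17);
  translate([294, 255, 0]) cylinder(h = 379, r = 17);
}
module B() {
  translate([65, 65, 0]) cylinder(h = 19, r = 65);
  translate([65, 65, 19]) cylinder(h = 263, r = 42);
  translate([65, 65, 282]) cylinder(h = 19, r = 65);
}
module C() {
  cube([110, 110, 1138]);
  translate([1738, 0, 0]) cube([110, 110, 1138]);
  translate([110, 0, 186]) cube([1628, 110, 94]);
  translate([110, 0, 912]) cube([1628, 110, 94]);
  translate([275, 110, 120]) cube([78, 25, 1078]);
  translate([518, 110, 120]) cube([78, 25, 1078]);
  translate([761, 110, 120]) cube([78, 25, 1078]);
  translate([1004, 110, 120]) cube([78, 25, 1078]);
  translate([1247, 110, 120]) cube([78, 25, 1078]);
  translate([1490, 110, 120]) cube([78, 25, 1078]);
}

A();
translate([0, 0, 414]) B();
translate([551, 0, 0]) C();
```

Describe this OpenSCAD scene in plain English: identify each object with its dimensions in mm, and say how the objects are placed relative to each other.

A is a simple wooden stool: a rectangular seat 311 mm (x) by 272 mm (y), 35 mm thick, top face at z = 414 mm, on four round legs, each 34 mm in diameter. The legs rest on z = 0, each leg's axis is inset half a diameter from the nearest pair of seat edges (so the leg's bounding box is flush with the corner).

B is a spool: two coaxial disc flanges of radius 65 mm and thickness 19 mm, joined by a core cylinder of radius 42 mm and height 263 mm. The lower flange rests on z = 0 and the three cylinders share a vertical axis.

C is a fence section. Two 110×110 mm posts, 1138 mm tall, stand on the floor with a clear span of 1628 mm between their inner faces. Two horizontal rails of 110×94 mm section span the gap between the posts with their undersides at z = 186 mm and z = 912 mm, flush with the posts' −y face. 6 pickets, each 78 mm wide, 25 mm thick and 1078 mm tall, are fixed to the +y face of the rails with their bottoms at z = 120 mm, evenly spaced across the span with equal gaps (rounded down to the nearest mm) at the −x end and between each pair — any rounding remainder accumulates at the +x end.

The spool is on top of the stool. The fence section is on the floor beside the stool on its +x side.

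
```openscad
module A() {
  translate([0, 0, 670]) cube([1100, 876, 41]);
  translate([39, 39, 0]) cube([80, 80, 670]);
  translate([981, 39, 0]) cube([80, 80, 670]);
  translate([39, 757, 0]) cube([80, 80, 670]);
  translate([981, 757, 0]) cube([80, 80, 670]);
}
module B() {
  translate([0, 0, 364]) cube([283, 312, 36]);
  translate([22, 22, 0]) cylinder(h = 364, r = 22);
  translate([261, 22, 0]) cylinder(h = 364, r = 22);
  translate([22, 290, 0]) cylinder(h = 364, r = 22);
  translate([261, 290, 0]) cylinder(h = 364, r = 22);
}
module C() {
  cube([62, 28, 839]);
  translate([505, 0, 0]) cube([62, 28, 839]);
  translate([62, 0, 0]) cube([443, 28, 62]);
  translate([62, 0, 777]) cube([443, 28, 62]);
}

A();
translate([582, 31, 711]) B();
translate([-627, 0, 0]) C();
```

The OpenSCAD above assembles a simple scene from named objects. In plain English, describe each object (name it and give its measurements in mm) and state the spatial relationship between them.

A is a table with a 1100×876 mm rectangular top, 41 mm thick, top surface at z = 711 mm, supported by four 80×80 mm square legs, each inset 39 mm from the nearest pair of top edges, running from the floor.

B is a four-legged stool. The seat is 283×312 mm, 36 mm thick, top at z = 400 mm. It stands on four round legs, each 44 mm in diameter, from z = 0 to the seat underside, each leg's axis is inset half a diameter from the nearest pair of seat edges (so the leg's bounding box is flush with the corner).

C is a rectangular picture frame lying in the x–z plane (depth along y). The opening is 443 mm wide (x) by 715 mm tall (z), surrounded by a border 62 mm wide on all four sides. The frame is 28 mm deep and is made of two full-height vertical stiles with two horizontal rails fitted between them.

The stool is on top of the table. The picture frame is on the floor beside the table on its −x side.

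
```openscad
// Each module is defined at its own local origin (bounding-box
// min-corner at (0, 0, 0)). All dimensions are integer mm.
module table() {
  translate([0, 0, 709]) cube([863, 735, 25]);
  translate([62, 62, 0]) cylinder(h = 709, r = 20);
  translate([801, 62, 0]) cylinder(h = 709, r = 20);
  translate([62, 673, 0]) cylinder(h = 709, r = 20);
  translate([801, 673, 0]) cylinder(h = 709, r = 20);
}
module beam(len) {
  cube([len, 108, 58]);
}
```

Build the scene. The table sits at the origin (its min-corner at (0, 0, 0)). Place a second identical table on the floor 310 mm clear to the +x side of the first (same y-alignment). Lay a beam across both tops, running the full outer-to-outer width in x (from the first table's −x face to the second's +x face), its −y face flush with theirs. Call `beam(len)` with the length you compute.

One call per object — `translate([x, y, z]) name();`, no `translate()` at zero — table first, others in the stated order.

table();
translate([1173, 0, 0]) table();
translate([0, 0, 734]) beam(2036);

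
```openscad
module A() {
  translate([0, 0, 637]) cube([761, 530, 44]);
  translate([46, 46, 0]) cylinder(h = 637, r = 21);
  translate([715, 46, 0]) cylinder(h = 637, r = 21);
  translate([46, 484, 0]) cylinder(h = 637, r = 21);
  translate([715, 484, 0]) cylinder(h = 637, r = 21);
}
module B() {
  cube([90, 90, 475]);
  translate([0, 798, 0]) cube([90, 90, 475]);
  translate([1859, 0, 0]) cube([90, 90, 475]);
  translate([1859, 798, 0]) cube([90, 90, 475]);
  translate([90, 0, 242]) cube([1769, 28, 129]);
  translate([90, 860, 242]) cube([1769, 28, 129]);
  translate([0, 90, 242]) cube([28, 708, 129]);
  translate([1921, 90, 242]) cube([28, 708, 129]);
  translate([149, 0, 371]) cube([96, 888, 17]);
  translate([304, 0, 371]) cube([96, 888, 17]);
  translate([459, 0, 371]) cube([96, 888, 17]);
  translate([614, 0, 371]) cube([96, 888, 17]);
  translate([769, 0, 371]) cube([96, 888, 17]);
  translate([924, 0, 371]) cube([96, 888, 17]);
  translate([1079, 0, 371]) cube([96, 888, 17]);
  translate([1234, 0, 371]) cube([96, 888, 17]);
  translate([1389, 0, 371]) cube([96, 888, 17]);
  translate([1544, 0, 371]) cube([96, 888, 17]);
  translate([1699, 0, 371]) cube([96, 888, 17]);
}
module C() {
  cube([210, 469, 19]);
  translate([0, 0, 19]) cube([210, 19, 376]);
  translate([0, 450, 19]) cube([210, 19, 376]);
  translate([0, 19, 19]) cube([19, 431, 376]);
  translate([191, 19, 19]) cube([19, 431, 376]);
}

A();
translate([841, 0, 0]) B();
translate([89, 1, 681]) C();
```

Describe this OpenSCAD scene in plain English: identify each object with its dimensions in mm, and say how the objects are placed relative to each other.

A is a table: top 761 mm (x) × 530 mm (y), 44 mm thick, upper face at z = 681 mm, on four round legs of 42 mm diameter, each leg's bounding box inset 25 mm from the nearest pair of top edges, running from z = 0 to the bottom of the top.

B is a bed frame 1949 mm long (x) by 888 mm wide (y). Four 90×90 mm corner posts, 475 mm tall, at the corners of the footprint. Four rails of 28 mm thickness and 129 mm height run between adjacent posts with their undersides at z = 242 mm, their outer faces flush with the outside of the frame (the two x-running rails run between the posts' inner faces; the two y-running rails run between the posts' inner faces). 11 slats, each 96 mm wide (x) and 17 mm thick, lie across the top of the two x-running rails, running the full 888 mm width of the frame in y; the slats are evenly spaced along x between the inner faces of the end posts with equal gaps (rounded down to the nearest mm) at the −x end and between each pair — any rounding remainder accumulates at the +x end.

C is an open-topped rectangular box: outside dimensions 210×469×395 mm, with a uniform wall and base thickness of 19 mm. The base is a full 210×469 slab on the floor; four walls sit on top of the base. The front and back walls (the −y and +y sides) span the full width; the two side walls fit between them.

The bed frame is on the floor beside the table on its +x side. The open box is on top of the table.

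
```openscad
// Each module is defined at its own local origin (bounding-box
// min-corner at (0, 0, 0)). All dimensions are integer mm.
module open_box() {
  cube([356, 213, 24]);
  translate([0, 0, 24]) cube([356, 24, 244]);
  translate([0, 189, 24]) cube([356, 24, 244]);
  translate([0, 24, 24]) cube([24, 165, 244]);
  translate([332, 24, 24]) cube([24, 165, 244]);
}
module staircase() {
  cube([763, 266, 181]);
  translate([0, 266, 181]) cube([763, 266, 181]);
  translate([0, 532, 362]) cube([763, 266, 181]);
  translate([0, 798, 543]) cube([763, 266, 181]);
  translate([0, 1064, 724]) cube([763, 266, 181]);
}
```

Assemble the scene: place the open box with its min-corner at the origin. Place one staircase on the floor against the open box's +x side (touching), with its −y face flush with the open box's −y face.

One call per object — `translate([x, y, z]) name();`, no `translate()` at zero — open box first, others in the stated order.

open_box();
translate([356, 0, 0]) staircase();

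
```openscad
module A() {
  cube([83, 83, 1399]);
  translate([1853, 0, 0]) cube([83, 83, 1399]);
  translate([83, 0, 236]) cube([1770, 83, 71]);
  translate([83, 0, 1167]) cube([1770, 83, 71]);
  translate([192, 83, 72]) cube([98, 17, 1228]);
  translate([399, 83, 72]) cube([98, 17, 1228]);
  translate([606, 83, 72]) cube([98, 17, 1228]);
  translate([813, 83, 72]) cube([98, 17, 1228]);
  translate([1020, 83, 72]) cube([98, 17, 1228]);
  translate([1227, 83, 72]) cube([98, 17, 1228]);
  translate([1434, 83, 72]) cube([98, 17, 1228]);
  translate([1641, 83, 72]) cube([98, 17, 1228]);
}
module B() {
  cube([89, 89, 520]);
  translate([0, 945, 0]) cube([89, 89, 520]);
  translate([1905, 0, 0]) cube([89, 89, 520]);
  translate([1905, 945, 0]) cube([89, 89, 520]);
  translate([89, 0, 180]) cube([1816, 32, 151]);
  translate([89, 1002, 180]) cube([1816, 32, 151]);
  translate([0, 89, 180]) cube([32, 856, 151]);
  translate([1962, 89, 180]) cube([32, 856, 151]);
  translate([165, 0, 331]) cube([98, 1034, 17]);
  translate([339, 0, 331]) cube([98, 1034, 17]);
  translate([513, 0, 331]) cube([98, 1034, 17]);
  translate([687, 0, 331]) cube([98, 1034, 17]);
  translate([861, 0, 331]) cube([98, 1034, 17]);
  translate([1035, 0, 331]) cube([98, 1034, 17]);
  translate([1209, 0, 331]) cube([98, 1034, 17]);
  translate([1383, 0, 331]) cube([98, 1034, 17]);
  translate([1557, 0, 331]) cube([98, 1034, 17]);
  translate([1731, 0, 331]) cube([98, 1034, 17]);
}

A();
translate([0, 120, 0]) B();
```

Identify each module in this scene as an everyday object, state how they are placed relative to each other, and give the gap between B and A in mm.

A is a fence section. B is a bed frame. The bed frame is on the floor beside the fence section on its +y side. The gap between the bed frame and the fence section is 20 mm.

The bed frame's nearest face is 20 mm from the fence section's +y face.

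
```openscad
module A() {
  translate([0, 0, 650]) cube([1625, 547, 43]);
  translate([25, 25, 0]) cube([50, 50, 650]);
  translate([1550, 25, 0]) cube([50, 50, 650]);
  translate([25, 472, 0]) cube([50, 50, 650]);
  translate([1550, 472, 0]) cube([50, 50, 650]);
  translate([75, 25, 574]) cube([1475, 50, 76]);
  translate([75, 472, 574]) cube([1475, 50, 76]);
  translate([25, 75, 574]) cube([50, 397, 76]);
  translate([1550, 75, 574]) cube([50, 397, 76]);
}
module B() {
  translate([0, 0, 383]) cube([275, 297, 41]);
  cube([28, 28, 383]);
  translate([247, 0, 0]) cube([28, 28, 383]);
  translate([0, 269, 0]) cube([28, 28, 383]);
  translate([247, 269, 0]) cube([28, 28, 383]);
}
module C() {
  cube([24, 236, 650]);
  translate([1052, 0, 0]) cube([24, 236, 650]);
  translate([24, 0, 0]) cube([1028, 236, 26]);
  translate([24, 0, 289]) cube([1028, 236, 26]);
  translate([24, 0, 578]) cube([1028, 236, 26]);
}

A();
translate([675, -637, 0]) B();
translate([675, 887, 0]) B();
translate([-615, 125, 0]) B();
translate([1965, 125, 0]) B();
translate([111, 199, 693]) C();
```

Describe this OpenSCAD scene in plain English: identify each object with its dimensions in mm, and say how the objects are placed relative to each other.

A is a table with a 1625×547 mm rectangular top, 43 mm thick, top surface at z = 693 mm, supported by four 50×50 mm square legs, each inset 25 mm from the nearest pair of top edges, running from the floor. Four apron rails, 50 mm thick and 76 mm tall, run between adjacent legs with their top edges flush with the underside of the top and their outer faces flush with the legs' outer faces.

B is a simple wooden stool: a rectangular seat 275 mm (x) by 297 mm (y), 41 mm thick, top face at z = 424 mm, on four square legs, each 28×28 mm in cross-section. The legs rest on z = 0, each flush with a corner of the seat.

C is an open bookshelf. Two side panels, each 24 mm thick, 236 mm deep and 650 mm tall, stand 1076 mm apart (outside-to-outside). Between them sit 3 shelves, each 26 mm thick and 236 mm deep, spanning the full gap between the sides. The bottom shelf rests on the floor (its underside at z = 0) and the clear gap between one shelf's top and the next shelf's underside is 263 mm.

Four stools sit around the table at the −y, +y, −x, +x sides. The bookshelf is on top of the table.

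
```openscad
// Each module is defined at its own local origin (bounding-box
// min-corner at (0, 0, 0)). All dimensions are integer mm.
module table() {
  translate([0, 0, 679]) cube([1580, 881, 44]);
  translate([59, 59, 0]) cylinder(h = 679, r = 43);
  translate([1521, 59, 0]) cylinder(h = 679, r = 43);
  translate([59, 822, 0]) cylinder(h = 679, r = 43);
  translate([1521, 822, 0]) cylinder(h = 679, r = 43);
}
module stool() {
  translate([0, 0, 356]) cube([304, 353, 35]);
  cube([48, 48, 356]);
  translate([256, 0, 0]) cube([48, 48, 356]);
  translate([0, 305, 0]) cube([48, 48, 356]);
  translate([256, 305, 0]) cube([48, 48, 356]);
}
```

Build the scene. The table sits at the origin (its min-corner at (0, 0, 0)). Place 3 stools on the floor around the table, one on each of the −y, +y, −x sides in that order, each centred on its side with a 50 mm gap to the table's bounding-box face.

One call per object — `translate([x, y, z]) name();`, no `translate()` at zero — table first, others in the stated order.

table();
translate([638, -403, 0]) stool();
translate([638, 931, 0]) stool();
translate([-354, 264, 0]) stool();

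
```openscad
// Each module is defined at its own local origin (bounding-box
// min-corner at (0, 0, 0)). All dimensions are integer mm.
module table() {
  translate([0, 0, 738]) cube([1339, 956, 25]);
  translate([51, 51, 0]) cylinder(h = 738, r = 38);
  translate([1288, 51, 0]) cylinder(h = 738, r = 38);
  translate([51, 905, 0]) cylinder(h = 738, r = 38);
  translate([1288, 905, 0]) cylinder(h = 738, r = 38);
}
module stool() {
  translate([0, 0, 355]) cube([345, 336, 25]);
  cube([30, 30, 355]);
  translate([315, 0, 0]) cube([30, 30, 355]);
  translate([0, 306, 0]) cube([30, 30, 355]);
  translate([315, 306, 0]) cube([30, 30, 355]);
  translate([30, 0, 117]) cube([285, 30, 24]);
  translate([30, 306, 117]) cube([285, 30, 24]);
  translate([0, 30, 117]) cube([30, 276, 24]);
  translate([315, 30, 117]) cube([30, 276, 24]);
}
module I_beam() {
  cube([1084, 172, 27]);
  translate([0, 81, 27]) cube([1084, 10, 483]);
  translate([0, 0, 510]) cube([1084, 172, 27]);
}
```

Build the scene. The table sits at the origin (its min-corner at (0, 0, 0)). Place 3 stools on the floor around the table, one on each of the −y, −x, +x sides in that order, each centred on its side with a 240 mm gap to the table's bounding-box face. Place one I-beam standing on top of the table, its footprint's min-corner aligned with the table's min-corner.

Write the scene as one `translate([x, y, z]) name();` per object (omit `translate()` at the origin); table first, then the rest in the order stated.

table();
translate([497, -576, 0]) stool();
translate([-585, 310, 0]) stool();
translate([1579, 310, 0]) stool();
translate([0, 0, 763]) I_beam();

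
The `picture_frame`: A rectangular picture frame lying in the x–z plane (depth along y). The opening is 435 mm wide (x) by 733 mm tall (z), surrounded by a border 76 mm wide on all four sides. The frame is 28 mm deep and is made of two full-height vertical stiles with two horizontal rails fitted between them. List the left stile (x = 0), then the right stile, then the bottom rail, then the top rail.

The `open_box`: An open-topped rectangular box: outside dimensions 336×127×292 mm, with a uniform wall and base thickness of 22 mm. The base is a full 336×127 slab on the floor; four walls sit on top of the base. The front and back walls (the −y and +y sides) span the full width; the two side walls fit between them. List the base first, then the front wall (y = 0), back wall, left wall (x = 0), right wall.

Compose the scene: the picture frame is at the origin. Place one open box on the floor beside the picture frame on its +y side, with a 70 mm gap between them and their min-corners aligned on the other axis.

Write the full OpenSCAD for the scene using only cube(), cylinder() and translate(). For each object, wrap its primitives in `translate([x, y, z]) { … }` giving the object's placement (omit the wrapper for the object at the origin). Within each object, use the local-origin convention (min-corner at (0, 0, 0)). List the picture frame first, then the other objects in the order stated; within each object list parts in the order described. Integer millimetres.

cube([76, 28, 885]);
translate([511, 0, 0]) cube([76, 28, 885]);
translate([76, 0, 0]) cube([435, 28, 76]);
translate([76, 0, 809]) cube([435, 28, 76]);
translate([0, 98, 0]) {
  cube([336, 127, 22]);
  translate([0, 0, 22]) cube([336, 22, 270]);
  translate([0, 105, 22]) cube([336, 22, 270]);
  translate([0, 22, 22]) cube([22, 83, 270]);
  translate([314, 22, 22]) cube([22, 83, 270]);
}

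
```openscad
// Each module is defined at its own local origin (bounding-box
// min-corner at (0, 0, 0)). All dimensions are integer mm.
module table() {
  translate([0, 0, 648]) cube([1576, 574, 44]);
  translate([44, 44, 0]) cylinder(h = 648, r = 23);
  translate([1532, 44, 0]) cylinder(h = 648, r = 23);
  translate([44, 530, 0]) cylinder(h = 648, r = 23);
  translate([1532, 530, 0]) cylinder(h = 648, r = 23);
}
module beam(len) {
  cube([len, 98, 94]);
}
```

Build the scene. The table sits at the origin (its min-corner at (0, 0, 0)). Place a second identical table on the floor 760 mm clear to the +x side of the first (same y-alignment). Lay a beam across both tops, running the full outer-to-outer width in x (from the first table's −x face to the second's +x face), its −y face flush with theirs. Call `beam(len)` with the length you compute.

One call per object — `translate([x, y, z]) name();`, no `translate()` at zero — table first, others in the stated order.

table();
translate([2336, 0, 0]) table();
translate([0, 0, 692]) beam(3912);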